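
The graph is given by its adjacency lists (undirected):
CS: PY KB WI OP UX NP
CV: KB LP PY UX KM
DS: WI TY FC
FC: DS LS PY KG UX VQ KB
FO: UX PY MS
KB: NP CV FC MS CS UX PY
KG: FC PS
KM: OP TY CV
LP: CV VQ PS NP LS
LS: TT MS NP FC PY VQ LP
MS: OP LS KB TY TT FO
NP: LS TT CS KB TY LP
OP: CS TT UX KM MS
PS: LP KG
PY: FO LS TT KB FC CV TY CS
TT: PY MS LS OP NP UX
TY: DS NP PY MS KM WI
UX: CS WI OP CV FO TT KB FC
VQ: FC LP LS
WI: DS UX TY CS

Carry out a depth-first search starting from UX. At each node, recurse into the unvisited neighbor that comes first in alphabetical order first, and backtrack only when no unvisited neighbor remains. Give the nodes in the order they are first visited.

Visit UX
UX → CS
CS → KB
KB → CV
CV → KM
KM → OP
OP → MS
MS → FO
FO → PY
PY → FC
FC → DS
DS → TY
TY → NP
NP → LP
LP → LS
LS → TT
LS → VQ
LP → PS
PS → KG
TY → WI

UX, CS, KB, CV, KM, OP, MS, FO, PY, FC, DS, TY, NP, LP, LS, TT, VQ, PS, KG, WI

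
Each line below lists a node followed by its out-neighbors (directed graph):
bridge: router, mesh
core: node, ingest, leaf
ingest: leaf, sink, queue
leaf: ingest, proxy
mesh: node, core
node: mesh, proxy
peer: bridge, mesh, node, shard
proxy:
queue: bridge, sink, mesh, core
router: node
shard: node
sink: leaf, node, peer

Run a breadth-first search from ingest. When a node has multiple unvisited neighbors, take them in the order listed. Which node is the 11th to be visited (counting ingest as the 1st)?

shard

Visit ingest; enqueue leaf, sink, queue → queue [leaf, sink, queue]
Visit leaf; enqueue proxy → queue [sink, queue, proxy]
Visit sink; enqueue node, peer → queue [queue, proxy, node, peer]
Visit queue; enqueue bridge, mesh, core → queue [proxy, node, peer, bridge, mesh, core]
Visit proxy → queue [node, peer, bridge, mesh, core]
Visit node → queue [peer, bridge, mesh, core]
Visit peer; enqueue shard → queue [bridge, mesh, core, shard]
Visit bridge; enqueue router → queue [mesh, core, shard, router]
Visit mesh → queue [core, shard, router]
Visit core → queue [shard, router]
Visit shard → queue [router]
Visit router → queue []

Visit order: ingest, leaf, sink, queue, proxy, node, peer, bridge, mesh, core, shard, router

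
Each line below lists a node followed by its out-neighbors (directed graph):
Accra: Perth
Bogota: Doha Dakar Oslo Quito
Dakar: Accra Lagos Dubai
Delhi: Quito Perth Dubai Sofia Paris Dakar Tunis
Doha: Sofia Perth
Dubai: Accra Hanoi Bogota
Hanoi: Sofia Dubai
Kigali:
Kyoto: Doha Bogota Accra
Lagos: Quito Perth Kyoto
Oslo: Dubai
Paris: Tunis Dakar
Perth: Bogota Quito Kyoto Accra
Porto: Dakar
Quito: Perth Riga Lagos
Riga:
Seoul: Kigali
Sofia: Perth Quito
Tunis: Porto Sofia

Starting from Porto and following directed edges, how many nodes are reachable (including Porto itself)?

14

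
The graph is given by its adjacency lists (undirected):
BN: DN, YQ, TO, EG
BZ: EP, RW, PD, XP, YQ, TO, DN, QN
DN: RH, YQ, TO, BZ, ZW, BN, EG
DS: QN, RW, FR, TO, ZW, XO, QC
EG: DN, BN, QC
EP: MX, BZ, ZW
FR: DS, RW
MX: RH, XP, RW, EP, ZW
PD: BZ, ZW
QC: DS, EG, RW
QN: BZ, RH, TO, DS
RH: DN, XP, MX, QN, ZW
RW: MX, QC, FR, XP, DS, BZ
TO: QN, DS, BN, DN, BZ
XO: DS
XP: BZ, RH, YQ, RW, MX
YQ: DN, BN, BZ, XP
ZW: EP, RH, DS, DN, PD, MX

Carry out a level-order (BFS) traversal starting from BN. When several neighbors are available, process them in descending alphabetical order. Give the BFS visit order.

BN YQ TO EG DN XP BZ QN DS QC ZW RH RW MX PD EP XO FR

Visit BN; enqueue YQ, TO, EG, DN → queue [YQ, TO, EG, DN]
Visit YQ; enqueue XP, BZ → queue [TO, EG, DN, XP, BZ]
Visit TO; enqueue QN, DS → queue [EG, DN, XP, BZ, QN, DS]
Visit EG; enqueue QC → queue [DN, XP, BZ, QN, DS, QC]
Visit DN; enqueue ZW, RH → queue [XP, BZ, QN, DS, QC, ZW, RH]
Visit XP; enqueue RW, MX → queue [BZ, QN, DS, QC, ZW, RH, RW, MX]
Visit BZ; enqueue PD, EP → queue [QN, DS, QC, ZW, RH, RW, MX, PD, EP]
Visit QN → queue [DS, QC, ZW, RH, RW, MX, PD, EP]
Visit DS; enqueue XO, FR → queue [QC, ZW, RH, RW, MX, PD, EP, XO, FR]
Visit QC → queue [ZW, RH, RW, MX, PD, EP, XO, FR]
Visit ZW → queue [RH, RW, MX, PD, EP, XO, FR]
Visit RH → queue [RW, MX, PD, EP, XO, FR]
Visit RW → queue [MX, PD, EP, XO, FR]
Visit MX → queue [PD, EP, XO, FR]
Visit PD → queue [EP, XO, FR]
Visit EP → queue [XO, FR]
Visit XO → queue [FR]
Visit FR → queue []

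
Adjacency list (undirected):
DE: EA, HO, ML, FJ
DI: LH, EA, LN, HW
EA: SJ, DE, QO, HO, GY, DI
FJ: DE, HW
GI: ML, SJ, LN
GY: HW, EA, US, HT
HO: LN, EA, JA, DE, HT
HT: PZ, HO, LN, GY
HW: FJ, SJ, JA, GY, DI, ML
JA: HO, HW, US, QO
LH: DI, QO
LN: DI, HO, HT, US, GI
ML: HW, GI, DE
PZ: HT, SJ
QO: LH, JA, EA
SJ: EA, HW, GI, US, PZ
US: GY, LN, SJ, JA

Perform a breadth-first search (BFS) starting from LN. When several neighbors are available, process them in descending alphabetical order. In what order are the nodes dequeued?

LN, US, HT, HO, GI, DI, SJ, JA, GY, PZ, EA, DE, ML, LH, HW, QO, FJ

Visit LN; enqueue US, HT, HO, GI, DI → queue [US, HT, HO, GI, DI]
Visit US; enqueue SJ, JA, GY → queue [HT, HO, GI, DI, SJ, JA, GY]
Visit HT; enqueue PZ → queue [HO, GI, DI, SJ, JA, GY, PZ]
Visit HO; enqueue EA, DE → queue [GI, DI, SJ, JA, GY, PZ, EA, DE]
Visit GI; enqueue ML → queue [DI, SJ, JA, GY, PZ, EA, DE, ML]
Visit DI; enqueue LH, HW → queue [SJ, JA, GY, PZ, EA, DE, ML, LH, HW]
Visit SJ → queue [JA, GY, PZ, EA, DE, ML, LH, HW]
Visit JA; enqueue QO → queue [GY, PZ, EA, DE, ML, LH, HW, QO]
Visit GY → queue [PZ, EA, DE, ML, LH, HW, QO]
Visit PZ → queue [EA, DE, ML, LH, HW, QO]
Visit EA → queue [DE, ML, LH, HW, QO]
Visit DE; enqueue FJ → queue [ML, LH, HW, QO, FJ]
Visit ML → queue [LH, HW, QO, FJ]
Visit LH → queue [HW, QO, FJ]
Visit HW → queue [QO, FJ]
Visit QO → queue [FJ]
Visit FJ → queue []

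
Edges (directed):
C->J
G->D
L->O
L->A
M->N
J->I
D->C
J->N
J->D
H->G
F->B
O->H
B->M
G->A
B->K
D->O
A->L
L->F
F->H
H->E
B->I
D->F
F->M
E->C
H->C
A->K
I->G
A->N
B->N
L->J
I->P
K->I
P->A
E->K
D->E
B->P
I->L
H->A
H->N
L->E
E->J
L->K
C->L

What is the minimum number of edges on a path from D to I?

3

Level 0: D
Level 1: C, E, F, O
Level 2: B, H, J, K, L, M
Level 3: A, G, I, N, P
I first appears at level 3.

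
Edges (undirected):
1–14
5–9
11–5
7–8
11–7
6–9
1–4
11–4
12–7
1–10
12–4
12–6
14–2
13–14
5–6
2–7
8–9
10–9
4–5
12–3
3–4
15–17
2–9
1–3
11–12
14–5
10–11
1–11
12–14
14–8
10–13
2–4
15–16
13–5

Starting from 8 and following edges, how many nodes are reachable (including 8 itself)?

14

BFS from 8 visits: 8, 14, 9, 7, 13, 12, 5, 2, 1, 10, 6, 11, 4, 3
Reachable nodes: 14 of 17 total.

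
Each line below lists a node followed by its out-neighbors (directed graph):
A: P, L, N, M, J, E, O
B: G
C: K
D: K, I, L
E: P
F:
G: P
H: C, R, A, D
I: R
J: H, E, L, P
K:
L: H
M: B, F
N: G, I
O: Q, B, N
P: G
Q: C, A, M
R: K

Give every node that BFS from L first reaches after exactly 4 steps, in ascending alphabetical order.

B, F, G, Q

Level 0: L
Level 1: H
Level 2: A, C, D, R
Level 3: E, I, J, K, M, N, O, P
Level 4: B, F, G, Q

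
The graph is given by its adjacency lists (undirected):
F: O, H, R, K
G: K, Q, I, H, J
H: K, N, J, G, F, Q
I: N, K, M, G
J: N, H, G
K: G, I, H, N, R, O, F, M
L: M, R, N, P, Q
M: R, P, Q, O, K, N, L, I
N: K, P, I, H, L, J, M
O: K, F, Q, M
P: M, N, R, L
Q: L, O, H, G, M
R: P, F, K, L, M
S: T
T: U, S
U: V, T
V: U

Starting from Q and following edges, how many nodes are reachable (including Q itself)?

13

BFS from Q visits: Q, L, O, H, G, M, R, N, P, K, F, J, I
Reachable nodes: 13 of 17 total.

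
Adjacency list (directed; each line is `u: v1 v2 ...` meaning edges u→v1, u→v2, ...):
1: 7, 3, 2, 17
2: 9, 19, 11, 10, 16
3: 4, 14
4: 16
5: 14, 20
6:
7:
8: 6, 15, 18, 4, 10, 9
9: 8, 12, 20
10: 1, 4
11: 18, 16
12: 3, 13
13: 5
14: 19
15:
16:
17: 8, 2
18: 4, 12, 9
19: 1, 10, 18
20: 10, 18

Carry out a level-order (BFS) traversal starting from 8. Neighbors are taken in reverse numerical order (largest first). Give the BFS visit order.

Visit 8; enqueue 18, 15, 10, 9, 6, 4 → queue [18, 15, 10, 9, 6, 4]
Visit 18; enqueue 12 → queue [15, 10, 9, 6, 4, 12]
Visit 15 → queue [10, 9, 6, 4, 12]
Visit 10; enqueue 1 → queue [9, 6, 4, 12, 1]
Visit 9; enqueue 20 → queue [6, 4, 12, 1, 20]
Visit 6 → queue [4, 12, 1, 20]
Visit 4; enqueue 16 → queue [12, 1, 20, 16]
Visit 12; enqueue 13, 3 → queue [1, 20, 16, 13, 3]
Visit 1; enqueue 17, 7, 2 → queue [20, 16, 13, 3, 17, 7, 2]
Visit 20 → queue [16, 13, 3, 17, 7, 2]
Visit 16 → queue [13, 3, 17, 7, 2]
Visit 13; enqueue 5 → queue [3, 17, 7, 2, 5]
Visit 3; enqueue 14 → queue [17, 7, 2, 5, 14]
Visit 17 → queue [7, 2, 5, 14]
Visit 7 → queue [2, 5, 14]
Visit 2; enqueue 19, 11 → queue [5, 14, 19, 11]
Visit 5 → queue [14, 19, 11]
Visit 14 → queue [19, 11]
Visit 19 → queue [11]
Visit 11 → queue []

8 → 18 → 15 → 10 → 9 → 6 → 4 → 12 → 1 → 20 → 16 → 13 → 3 → 17 → 7 → 2 → 5 → 14 → 19 → 11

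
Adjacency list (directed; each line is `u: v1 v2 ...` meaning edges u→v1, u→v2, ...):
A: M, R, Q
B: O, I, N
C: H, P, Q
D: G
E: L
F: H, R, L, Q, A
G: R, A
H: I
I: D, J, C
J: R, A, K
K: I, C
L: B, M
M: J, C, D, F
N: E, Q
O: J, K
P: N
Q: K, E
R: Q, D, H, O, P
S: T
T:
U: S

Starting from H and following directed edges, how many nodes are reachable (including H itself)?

18

BFS from H visits: H, I, D, J, C, G, R, A, K, P, Q, O, M, N, E, F, L, B
Reachable nodes: 18 of 21 total.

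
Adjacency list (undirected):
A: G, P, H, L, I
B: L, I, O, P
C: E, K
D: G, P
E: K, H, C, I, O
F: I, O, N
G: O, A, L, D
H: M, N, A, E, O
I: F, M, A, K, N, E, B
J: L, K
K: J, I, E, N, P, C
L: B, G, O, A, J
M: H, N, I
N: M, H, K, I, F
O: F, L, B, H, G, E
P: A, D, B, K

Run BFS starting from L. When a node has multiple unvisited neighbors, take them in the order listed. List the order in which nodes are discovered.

Visit L; enqueue B, G, O, A, J → queue [B, G, O, A, J]
Visit B; enqueue I, P → queue [G, O, A, J, I, P]
Visit G; enqueue D → queue [O, A, J, I, P, D]
Visit O; enqueue F, H, E → queue [A, J, I, P, D, F, H, E]
Visit A → queue [J, I, P, D, F, H, E]
Visit J; enqueue K → queue [I, P, D, F, H, E, K]
Visit I; enqueue M, N → queue [P, D, F, H, E, K, M, N]
Visit P → queue [D, F, H, E, K, M, N]
Visit D → queue [F, H, E, K, M, N]
Visit F → queue [H, E, K, M, N]
Visit H → queue [E, K, M, N]
Visit E; enqueue C → queue [K, M, N, C]
Visit K → queue [M, N, C]
Visit M → queue [N, C]
Visit N → queue [C]
Visit C → queue []

L → B → G → O → A → J → I → P → D → F → H → E → K → M → N → C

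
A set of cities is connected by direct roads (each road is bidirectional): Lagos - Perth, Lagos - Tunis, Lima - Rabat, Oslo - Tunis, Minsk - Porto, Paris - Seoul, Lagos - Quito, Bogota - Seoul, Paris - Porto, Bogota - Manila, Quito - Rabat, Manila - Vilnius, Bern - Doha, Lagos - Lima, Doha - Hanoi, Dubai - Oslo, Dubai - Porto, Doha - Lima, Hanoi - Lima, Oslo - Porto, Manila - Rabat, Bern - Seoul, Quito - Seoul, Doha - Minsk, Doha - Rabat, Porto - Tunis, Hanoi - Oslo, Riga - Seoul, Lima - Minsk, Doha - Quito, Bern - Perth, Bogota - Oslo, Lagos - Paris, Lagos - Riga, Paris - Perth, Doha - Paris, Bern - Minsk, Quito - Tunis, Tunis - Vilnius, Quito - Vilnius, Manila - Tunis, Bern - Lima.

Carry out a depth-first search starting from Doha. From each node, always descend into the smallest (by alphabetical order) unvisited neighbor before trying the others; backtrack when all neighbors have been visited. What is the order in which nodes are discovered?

Visit Doha
Doha → Bern
Bern → Lima
Lima → Hanoi
Hanoi → Oslo
Oslo → Bogota
Bogota → Manila
Manila → Rabat
Rabat → Quito
Quito → Lagos
Lagos → Paris
Paris → Perth
Paris → Porto
Porto → Dubai
Porto → Minsk
Porto → Tunis
Tunis → Vilnius
Paris → Seoul
Seoul → Riga

Doha, Bern, Lima, Hanoi, Oslo, Bogota, Manila, Rabat, Quito, Lagos, Paris, Perth, Porto, Dubai, Minsk, Tunis, Vilnius, Seoul, Riga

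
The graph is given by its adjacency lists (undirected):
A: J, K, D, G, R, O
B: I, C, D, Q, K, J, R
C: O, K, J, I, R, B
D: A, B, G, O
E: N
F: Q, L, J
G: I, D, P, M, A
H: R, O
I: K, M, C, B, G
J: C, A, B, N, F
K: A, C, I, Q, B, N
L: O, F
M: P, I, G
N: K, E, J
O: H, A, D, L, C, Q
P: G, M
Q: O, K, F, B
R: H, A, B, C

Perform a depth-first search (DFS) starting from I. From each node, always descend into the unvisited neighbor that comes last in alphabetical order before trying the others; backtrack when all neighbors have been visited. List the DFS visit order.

I -> M -> P -> G -> D -> O -> Q -> K -> N -> J -> F -> L -> C -> R -> H -> B -> A -> E

Visit I
I → M
M → P
P → G
G → D
D → O
O → Q
Q → K
K → N
N → J
J → F
F → L
J → C
C → R
R → H
R → B
R → A
N → E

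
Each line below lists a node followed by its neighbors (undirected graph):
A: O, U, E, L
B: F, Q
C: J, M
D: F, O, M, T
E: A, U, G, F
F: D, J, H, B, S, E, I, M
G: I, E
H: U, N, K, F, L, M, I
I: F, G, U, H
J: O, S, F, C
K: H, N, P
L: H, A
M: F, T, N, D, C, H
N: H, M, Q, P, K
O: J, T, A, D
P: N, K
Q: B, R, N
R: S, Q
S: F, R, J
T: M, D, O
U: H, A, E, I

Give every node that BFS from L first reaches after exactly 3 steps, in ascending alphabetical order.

Level 0: L
Level 1: A, H
Level 2: E, F, I, K, M, N, O, U
Level 3: B, C, D, G, J, P, Q, S, T
Level 4: R

B, C, D, G, J, P, Q, S, T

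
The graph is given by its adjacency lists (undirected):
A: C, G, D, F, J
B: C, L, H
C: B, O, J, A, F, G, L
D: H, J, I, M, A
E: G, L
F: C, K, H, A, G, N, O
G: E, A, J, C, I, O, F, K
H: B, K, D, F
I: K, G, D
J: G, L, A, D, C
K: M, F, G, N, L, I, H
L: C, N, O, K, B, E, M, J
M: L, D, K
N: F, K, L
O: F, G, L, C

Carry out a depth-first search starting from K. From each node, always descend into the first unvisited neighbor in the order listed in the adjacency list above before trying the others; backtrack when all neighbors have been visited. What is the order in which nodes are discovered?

K → M → L → C → B → H → D → J → G → E → A → F → N → O → I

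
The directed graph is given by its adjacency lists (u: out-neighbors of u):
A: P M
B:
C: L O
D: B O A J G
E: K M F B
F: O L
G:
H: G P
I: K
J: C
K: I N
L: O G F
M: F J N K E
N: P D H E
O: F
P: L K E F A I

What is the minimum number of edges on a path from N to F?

Level 0: N
Level 1: D, E, H, P
Level 2: A, B, F, G, I, J, K, L, M, O
Level 3: C
F first appears at level 2.

2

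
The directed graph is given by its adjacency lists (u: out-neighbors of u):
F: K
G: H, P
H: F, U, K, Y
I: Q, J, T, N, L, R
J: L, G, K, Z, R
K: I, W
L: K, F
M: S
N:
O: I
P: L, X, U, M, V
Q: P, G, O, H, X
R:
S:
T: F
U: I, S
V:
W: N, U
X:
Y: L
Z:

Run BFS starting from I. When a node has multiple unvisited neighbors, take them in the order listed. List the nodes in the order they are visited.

Visit I; enqueue Q, J, T, N, L, R → queue [Q, J, T, N, L, R]
Visit Q; enqueue P, G, O, H, X → queue [J, T, N, L, R, P, G, O, H, X]
Visit J; enqueue K, Z → queue [T, N, L, R, P, G, O, H, X, K, Z]
Visit T; enqueue F → queue [N, L, R, P, G, O, H, X, K, Z, F]
Visit N → queue [L, R, P, G, O, H, X, K, Z, F]
Visit L → queue [R, P, G, O, H, X, K, Z, F]
Visit R → queue [P, G, O, H, X, K, Z, F]
Visit P; enqueue U, M, V → queue [G, O, H, X, K, Z, F, U, M, V]
Visit G → queue [O, H, X, K, Z, F, U, M, V]
Visit O → queue [H, X, K, Z, F, U, M, V]
Visit H; enqueue Y → queue [X, K, Z, F, U, M, V, Y]
Visit X → queue [K, Z, F, U, M, V, Y]
Visit K; enqueue W → queue [Z, F, U, M, V, Y, W]
Visit Z → queue [F, U, M, V, Y, W]
Visit F → queue [U, M, V, Y, W]
Visit U; enqueue S → queue [M, V, Y, W, S]
Visit M → queue [V, Y, W, S]
Visit V → queue [Y, W, S]
Visit Y → queue [W, S]
Visit W → queue [S]
Visit S → queue []

I -> Q -> J -> T -> N -> L -> R -> P -> G -> O -> H -> X -> K -> Z -> F -> U -> M -> V -> Y -> W -> S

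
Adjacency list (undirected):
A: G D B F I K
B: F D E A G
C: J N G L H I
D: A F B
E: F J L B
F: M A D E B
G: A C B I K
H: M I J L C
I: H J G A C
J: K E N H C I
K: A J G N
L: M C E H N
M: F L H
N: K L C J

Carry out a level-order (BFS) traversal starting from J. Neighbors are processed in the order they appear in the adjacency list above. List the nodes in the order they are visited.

J K E N H C I A G F L B M D

Visit J; enqueue K, E, N, H, C, I → queue [K, E, N, H, C, I]
Visit K; enqueue A, G → queue [E, N, H, C, I, A, G]
Visit E; enqueue F, L, B → queue [N, H, C, I, A, G, F, L, B]
Visit N → queue [H, C, I, A, G, F, L, B]
Visit H; enqueue M → queue [C, I, A, G, F, L, B, M]
Visit C → queue [I, A, G, F, L, B, M]
Visit I → queue [A, G, F, L, B, M]
Visit A; enqueue D → queue [G, F, L, B, M, D]
Visit G → queue [F, L, B, M, D]
Visit F → queue [L, B, M, D]
Visit L → queue [B, M, D]
Visit B → queue [M, D]
Visit M → queue [D]
Visit D → queue []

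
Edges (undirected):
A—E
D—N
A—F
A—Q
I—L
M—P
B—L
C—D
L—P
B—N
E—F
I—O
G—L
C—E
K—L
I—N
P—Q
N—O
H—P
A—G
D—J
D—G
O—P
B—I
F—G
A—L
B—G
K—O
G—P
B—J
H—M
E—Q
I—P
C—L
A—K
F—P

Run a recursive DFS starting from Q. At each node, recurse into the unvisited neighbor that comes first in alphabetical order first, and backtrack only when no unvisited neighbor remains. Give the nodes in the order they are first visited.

Visit Q
Q → A
A → E
E → C
C → D
D → G
G → B
B → I
I → L
L → K
K → O
O → N
O → P
P → F
P → H
H → M
B → J

Q → A → E → C → D → G → B → I → L → K → O → N → P → F → H → M → J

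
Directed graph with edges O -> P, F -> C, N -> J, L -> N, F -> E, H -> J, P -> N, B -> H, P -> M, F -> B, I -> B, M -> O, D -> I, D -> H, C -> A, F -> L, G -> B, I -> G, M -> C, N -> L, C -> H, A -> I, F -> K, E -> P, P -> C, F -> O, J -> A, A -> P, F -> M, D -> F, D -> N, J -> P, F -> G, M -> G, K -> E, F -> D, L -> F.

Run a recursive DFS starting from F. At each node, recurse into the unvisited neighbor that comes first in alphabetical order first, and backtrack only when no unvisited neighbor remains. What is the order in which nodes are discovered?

F -> B -> H -> J -> A -> I -> G -> P -> C -> M -> O -> N -> L -> D -> E -> K

Visit F
F → B
B → H
H → J
J → A
A → I
I → G
A → P
P → C
P → M
M → O
P → N
N → L
F → D
F → E
F → K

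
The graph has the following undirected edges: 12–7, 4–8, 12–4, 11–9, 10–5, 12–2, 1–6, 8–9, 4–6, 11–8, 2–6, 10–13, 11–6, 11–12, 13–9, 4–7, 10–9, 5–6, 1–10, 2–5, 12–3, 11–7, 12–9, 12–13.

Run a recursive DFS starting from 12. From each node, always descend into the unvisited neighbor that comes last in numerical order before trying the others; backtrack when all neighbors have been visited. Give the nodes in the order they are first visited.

12, 13, 10, 9, 11, 8, 4, 7, 6, 5, 2, 1, 3

Visit 12
12 → 13
13 → 10
10 → 9
9 → 11
11 → 8
8 → 4
4 → 7
4 → 6
6 → 5
5 → 2
6 → 1
12 → 3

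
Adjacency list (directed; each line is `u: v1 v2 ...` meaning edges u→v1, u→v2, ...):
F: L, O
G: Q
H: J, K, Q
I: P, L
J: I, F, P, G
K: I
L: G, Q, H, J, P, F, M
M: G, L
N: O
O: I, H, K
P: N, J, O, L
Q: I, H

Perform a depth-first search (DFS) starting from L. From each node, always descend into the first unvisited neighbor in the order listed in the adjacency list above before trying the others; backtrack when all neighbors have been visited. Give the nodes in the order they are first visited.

L G Q I P N O H J F K M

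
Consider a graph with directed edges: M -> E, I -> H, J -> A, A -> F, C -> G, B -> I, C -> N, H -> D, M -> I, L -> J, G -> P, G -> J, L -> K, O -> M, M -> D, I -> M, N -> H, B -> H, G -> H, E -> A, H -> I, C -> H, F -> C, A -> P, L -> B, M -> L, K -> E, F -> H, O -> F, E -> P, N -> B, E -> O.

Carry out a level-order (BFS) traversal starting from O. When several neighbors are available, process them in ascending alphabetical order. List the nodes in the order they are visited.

Visit O; enqueue F, M → queue [F, M]
Visit F; enqueue C, H → queue [M, C, H]
Visit M; enqueue D, E, I, L → queue [C, H, D, E, I, L]
Visit C; enqueue G, N → queue [H, D, E, I, L, G, N]
Visit H → queue [D, E, I, L, G, N]
Visit D → queue [E, I, L, G, N]
Visit E; enqueue A, P → queue [I, L, G, N, A, P]
Visit I → queue [L, G, N, A, P]
Visit L; enqueue B, J, K → queue [G, N, A, P, B, J, K]
Visit G → queue [N, A, P, B, J, K]
Visit N → queue [A, P, B, J, K]
Visit A → queue [P, B, J, K]
Visit P → queue [B, J, K]
Visit B → queue [J, K]
Visit J → queue [K]
Visit K → queue []

O -> F -> M -> C -> H -> D -> E -> I -> L -> G -> N -> A -> P -> B -> J -> K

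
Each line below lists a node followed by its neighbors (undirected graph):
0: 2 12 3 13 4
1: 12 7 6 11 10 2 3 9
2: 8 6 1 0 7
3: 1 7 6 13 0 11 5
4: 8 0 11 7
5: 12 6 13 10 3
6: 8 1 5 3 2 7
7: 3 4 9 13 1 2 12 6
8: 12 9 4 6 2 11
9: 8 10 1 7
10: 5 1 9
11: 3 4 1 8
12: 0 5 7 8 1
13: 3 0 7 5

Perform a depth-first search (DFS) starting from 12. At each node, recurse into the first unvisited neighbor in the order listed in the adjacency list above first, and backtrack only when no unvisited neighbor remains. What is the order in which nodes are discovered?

12, 0, 2, 8, 9, 10, 5, 6, 1, 7, 3, 13, 11, 4

Visit 12
12 → 0
0 → 2
2 → 8
8 → 9
9 → 10
10 → 5
5 → 6
6 → 1
1 → 7
7 → 3
3 → 13
3 → 11
11 → 4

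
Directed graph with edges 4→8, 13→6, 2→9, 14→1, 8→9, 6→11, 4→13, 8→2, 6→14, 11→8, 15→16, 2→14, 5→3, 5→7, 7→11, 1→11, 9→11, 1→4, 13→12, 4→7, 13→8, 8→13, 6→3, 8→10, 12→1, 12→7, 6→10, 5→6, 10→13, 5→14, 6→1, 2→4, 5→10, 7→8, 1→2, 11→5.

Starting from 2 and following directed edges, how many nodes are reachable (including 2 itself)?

BFS from 2 visits: 2, 4, 9, 14, 7, 8, 13, 11, 1, 10, 6, 12, 5, 3
Reachable nodes: 14 of 16 total.

14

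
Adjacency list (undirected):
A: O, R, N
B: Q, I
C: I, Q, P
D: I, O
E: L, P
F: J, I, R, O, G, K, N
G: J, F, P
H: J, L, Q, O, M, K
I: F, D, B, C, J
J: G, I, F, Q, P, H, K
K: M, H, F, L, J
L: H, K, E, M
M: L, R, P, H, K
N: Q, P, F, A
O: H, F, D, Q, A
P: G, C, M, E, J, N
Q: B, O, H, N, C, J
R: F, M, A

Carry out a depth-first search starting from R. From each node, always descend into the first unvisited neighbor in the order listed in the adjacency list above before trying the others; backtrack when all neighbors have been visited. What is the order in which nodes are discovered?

R, F, J, G, P, C, I, D, O, H, L, K, M, E, Q, B, N, A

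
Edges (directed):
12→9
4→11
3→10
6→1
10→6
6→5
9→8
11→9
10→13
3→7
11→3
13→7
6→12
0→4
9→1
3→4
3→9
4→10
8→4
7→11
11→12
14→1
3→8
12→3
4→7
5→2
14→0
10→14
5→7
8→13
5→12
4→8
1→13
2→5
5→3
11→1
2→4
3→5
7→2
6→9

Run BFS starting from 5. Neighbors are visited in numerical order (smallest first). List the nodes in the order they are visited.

5 → 2 → 3 → 7 → 12 → 4 → 8 → 9 → 10 → 11 → 13 → 1 → 6 → 14 → 0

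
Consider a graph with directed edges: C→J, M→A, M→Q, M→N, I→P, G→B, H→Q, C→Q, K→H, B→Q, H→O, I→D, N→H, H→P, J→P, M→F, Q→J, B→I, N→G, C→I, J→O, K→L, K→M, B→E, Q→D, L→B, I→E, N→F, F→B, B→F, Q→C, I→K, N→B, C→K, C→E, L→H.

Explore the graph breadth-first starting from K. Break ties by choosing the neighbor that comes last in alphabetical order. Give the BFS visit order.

K -> M -> L -> H -> Q -> N -> F -> A -> B -> P -> O -> J -> D -> C -> G -> I -> E

Visit K; enqueue M, L, H → queue [M, L, H]
Visit M; enqueue Q, N, F, A → queue [L, H, Q, N, F, A]
Visit L; enqueue B → queue [H, Q, N, F, A, B]
Visit H; enqueue P, O → queue [Q, N, F, A, B, P, O]
Visit Q; enqueue J, D, C → queue [N, F, A, B, P, O, J, D, C]
Visit N; enqueue G → queue [F, A, B, P, O, J, D, C, G]
Visit F → queue [A, B, P, O, J, D, C, G]
Visit A → queue [B, P, O, J, D, C, G]
Visit B; enqueue I, E → queue [P, O, J, D, C, G, I, E]
Visit P → queue [O, J, D, C, G, I, E]
Visit O → queue [J, D, C, G, I, E]
Visit J → queue [D, C, G, I, E]
Visit D → queue [C, G, I, E]
Visit C → queue [G, I, E]
Visit G → queue [I, E]
Visit I → queue [E]
Visit E → queue []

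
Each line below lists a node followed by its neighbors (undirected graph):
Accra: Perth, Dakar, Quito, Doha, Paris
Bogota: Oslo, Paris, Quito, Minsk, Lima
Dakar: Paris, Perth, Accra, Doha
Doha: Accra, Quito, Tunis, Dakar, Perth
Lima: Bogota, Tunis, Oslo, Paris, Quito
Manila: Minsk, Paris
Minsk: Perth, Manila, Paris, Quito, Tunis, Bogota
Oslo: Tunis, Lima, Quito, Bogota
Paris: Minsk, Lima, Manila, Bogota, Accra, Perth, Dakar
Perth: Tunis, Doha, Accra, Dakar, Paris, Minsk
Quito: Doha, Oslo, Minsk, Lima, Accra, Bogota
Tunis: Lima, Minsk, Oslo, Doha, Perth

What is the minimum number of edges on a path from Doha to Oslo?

2

Level 0: Doha
Level 1: Accra, Dakar, Perth, Quito, Tunis
Level 2: Bogota, Lima, Minsk, Oslo, Paris
Level 3: Manila
Oslo first appears at level 2.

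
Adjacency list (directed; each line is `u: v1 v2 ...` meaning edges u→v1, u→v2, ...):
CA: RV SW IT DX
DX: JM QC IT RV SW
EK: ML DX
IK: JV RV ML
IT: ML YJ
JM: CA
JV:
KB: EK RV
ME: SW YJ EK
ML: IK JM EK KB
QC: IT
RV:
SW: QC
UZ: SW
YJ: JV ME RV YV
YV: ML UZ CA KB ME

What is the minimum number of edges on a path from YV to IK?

Level 0: YV
Level 1: CA, KB, ME, ML, UZ
Level 2: DX, EK, IK, IT, JM, RV, SW, YJ
Level 3: JV, QC
IK first appears at level 2.

2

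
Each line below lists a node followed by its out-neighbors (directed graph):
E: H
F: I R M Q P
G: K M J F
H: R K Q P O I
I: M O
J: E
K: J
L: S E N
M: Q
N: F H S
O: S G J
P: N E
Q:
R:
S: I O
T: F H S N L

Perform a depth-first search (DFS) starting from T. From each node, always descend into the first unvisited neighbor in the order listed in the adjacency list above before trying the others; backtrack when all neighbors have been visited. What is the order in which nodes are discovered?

Visit T
T → F
F → I
I → M
M → Q
I → O
O → S
O → G
G → K
K → J
J → E
E → H
H → R
H → P
P → N
T → L

T F I M Q O S G K J E H R P N L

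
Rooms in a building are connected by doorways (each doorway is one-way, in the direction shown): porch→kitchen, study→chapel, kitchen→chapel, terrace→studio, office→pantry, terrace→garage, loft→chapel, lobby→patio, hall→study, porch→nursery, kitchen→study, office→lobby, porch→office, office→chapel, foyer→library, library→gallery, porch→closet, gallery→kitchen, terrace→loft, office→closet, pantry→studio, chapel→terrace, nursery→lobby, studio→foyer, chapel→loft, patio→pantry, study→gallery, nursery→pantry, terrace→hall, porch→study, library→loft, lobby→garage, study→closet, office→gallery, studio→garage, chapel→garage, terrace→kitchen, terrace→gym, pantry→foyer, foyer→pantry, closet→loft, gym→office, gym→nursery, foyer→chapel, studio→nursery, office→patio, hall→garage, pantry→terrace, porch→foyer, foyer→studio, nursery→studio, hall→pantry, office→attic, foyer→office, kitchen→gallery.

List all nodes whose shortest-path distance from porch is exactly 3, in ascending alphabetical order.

Level 0: porch
Level 1: closet, foyer, kitchen, nursery, office, study
Level 2: attic, chapel, gallery, library, lobby, loft, pantry, patio, studio
Level 3: garage, terrace
Level 4: gym, hall

garage, terrace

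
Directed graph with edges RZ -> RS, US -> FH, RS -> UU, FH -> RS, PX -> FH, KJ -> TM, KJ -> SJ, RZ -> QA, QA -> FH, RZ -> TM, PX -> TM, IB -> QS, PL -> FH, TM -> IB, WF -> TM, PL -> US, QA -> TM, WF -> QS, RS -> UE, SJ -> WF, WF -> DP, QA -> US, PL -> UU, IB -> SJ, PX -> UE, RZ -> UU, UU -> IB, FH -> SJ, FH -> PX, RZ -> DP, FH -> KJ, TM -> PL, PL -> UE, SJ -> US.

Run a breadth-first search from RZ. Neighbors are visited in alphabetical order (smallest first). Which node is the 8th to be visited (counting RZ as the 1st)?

US

Visit RZ; enqueue DP, QA, RS, TM, UU → queue [DP, QA, RS, TM, UU]
Visit DP → queue [QA, RS, TM, UU]
Visit QA; enqueue FH, US → queue [RS, TM, UU, FH, US]
Visit RS; enqueue UE → queue [TM, UU, FH, US, UE]
Visit TM; enqueue IB, PL → queue [UU, FH, US, UE, IB, PL]
Visit UU → queue [FH, US, UE, IB, PL]
Visit FH; enqueue KJ, PX, SJ → queue [US, UE, IB, PL, KJ, PX, SJ]
Visit US → queue [UE, IB, PL, KJ, PX, SJ]
Visit UE → queue [IB, PL, KJ, PX, SJ]
Visit IB; enqueue QS → queue [PL, KJ, PX, SJ, QS]
Visit PL → queue [KJ, PX, SJ, QS]
Visit KJ → queue [PX, SJ, QS]
Visit PX → queue [SJ, QS]
Visit SJ; enqueue WF → queue [QS, WF]
Visit QS → queue [WF]
Visit WF → queue []

Visit order: RZ, DP, QA, RS, TM, UU, FH, US, UE, IB, PL, KJ, PX, SJ, QS, WF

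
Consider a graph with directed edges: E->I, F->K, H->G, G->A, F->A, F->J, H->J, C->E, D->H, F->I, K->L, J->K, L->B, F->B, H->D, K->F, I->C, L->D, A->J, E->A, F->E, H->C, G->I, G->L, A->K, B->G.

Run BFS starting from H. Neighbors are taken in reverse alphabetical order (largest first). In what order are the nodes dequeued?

H -> J -> G -> D -> C -> K -> L -> I -> A -> E -> F -> B

Visit H; enqueue J, G, D, C → queue [J, G, D, C]
Visit J; enqueue K → queue [G, D, C, K]
Visit G; enqueue L, I, A → queue [D, C, K, L, I, A]
Visit D → queue [C, K, L, I, A]
Visit C; enqueue E → queue [K, L, I, A, E]
Visit K; enqueue F → queue [L, I, A, E, F]
Visit L; enqueue B → queue [I, A, E, F, B]
Visit I → queue [A, E, F, B]
Visit A → queue [E, F, B]
Visit E → queue [F, B]
Visit F → queue [B]
Visit B → queue []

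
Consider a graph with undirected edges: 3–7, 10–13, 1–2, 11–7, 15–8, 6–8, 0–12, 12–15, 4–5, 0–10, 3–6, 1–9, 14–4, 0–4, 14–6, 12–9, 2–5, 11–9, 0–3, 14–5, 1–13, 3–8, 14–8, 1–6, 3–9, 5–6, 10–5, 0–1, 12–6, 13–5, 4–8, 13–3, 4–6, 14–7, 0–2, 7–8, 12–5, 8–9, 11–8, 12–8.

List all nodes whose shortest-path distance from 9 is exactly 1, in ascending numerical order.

Level 0: 9
Level 1: 1, 3, 8, 11, 12
Level 2: 0, 2, 4, 5, 6, 7, 13, 14, 15
Level 3: 10

1, 3, 8, 11, 12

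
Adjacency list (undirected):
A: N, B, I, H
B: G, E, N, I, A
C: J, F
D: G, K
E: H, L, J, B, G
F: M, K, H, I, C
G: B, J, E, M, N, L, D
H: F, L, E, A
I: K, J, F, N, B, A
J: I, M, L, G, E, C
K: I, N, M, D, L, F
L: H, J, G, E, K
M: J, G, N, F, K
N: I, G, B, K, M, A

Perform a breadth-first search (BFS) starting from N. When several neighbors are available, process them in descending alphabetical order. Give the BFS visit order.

Visit N; enqueue M, K, I, G, B, A → queue [M, K, I, G, B, A]
Visit M; enqueue J, F → queue [K, I, G, B, A, J, F]
Visit K; enqueue L, D → queue [I, G, B, A, J, F, L, D]
Visit I → queue [G, B, A, J, F, L, D]
Visit G; enqueue E → queue [B, A, J, F, L, D, E]
Visit B → queue [A, J, F, L, D, E]
Visit A; enqueue H → queue [J, F, L, D, E, H]
Visit J; enqueue C → queue [F, L, D, E, H, C]
Visit F → queue [L, D, E, H, C]
Visit L → queue [D, E, H, C]
Visit D → queue [E, H, C]
Visit E → queue [H, C]
Visit H → queue [C]
Visit C → queue []

N -> M -> K -> I -> G -> B -> A -> J -> F -> L -> D -> E -> H -> C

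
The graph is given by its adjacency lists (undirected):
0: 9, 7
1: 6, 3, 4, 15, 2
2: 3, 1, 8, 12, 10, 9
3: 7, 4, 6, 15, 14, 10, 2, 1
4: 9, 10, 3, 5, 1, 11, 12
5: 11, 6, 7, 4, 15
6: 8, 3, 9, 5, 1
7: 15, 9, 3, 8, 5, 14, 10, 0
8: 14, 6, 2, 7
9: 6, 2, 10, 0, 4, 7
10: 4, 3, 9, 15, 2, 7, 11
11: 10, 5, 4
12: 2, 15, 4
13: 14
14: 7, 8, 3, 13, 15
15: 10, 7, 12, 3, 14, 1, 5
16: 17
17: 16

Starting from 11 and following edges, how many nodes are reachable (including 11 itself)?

BFS from 11 visits: 11, 10, 5, 4, 15, 9, 7, 3, 2, 6, 12, 1, 14, 0, 8, 13
Reachable nodes: 16 of 18 total.

16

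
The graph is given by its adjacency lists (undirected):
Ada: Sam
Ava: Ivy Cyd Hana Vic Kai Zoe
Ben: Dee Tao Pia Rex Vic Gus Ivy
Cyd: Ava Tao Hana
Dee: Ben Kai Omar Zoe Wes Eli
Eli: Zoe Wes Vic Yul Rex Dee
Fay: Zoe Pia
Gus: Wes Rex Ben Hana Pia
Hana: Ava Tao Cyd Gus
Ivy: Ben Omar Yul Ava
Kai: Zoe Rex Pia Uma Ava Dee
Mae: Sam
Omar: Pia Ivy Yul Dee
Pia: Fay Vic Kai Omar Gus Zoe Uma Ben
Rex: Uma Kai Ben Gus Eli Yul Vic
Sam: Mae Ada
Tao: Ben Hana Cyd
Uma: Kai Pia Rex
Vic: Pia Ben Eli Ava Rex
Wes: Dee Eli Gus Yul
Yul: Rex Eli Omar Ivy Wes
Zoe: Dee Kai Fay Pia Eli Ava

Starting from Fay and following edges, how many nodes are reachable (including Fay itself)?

BFS from Fay visits: Fay, Zoe, Pia, Dee, Kai, Eli, Ava, Vic, Omar, Gus, Uma, Ben, Wes, Rex, Yul, Ivy, Cyd, Hana, Tao
Reachable nodes: 19 of 22 total.

19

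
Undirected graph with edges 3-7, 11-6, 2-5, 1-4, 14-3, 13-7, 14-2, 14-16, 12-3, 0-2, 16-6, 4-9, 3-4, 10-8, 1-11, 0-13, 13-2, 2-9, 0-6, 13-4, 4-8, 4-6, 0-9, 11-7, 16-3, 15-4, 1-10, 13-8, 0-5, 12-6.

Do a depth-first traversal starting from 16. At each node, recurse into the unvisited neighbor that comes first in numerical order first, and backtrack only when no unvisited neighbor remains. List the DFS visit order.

Visit 16
16 → 3
3 → 4
4 → 1
1 → 10
10 → 8
8 → 13
13 → 0
0 → 2
2 → 5
2 → 9
2 → 14
0 → 6
6 → 11
11 → 7
6 → 12
4 → 15

16 → 3 → 4 → 1 → 10 → 8 → 13 → 0 → 2 → 5 → 9 → 14 → 6 → 11 → 7 → 12 → 15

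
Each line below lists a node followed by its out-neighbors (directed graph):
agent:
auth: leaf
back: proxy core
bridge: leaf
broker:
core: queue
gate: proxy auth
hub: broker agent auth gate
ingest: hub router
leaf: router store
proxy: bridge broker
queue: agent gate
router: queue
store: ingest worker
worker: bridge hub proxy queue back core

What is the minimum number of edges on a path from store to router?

Level 0: store
Level 1: ingest, worker
Level 2: back, bridge, core, hub, proxy, queue, router
Level 3: agent, auth, broker, gate, leaf
router first appears at level 2.

2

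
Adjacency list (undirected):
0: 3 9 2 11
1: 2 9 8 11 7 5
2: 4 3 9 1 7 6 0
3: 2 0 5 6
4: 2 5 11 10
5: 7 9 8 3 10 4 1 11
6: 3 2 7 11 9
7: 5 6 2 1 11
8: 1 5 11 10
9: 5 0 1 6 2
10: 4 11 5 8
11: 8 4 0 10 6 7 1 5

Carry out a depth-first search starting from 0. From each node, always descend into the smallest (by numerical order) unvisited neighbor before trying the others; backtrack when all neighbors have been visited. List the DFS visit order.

Visit 0
0 → 2
2 → 1
1 → 5
5 → 3
3 → 6
6 → 7
7 → 11
11 → 4
4 → 10
10 → 8
6 → 9

0, 2, 1, 5, 3, 6, 7, 11, 4, 10, 8, 9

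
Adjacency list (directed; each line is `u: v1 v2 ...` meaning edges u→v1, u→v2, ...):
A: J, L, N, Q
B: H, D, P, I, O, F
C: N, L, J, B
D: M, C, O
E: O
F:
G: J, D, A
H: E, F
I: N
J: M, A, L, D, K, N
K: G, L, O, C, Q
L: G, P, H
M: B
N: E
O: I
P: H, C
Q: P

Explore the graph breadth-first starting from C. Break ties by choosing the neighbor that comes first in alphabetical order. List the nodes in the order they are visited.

C, B, J, L, N, D, F, H, I, O, P, A, K, M, G, E, Q

Visit C; enqueue B, J, L, N → queue [B, J, L, N]
Visit B; enqueue D, F, H, I, O, P → queue [J, L, N, D, F, H, I, O, P]
Visit J; enqueue A, K, M → queue [L, N, D, F, H, I, O, P, A, K, M]
Visit L; enqueue G → queue [N, D, F, H, I, O, P, A, K, M, G]
Visit N; enqueue E → queue [D, F, H, I, O, P, A, K, M, G, E]
Visit D → queue [F, H, I, O, P, A, K, M, G, E]
Visit F → queue [H, I, O, P, A, K, M, G, E]
Visit H → queue [I, O, P, A, K, M, G, E]
Visit I → queue [O, P, A, K, M, G, E]
Visit O → queue [P, A, K, M, G, E]
Visit P → queue [A, K, M, G, E]
Visit A; enqueue Q → queue [K, M, G, E, Q]
Visit K → queue [M, G, E, Q]
Visit M → queue [G, E, Q]
Visit G → queue [E, Q]
Visit E → queue [Q]
Visit Q → queue []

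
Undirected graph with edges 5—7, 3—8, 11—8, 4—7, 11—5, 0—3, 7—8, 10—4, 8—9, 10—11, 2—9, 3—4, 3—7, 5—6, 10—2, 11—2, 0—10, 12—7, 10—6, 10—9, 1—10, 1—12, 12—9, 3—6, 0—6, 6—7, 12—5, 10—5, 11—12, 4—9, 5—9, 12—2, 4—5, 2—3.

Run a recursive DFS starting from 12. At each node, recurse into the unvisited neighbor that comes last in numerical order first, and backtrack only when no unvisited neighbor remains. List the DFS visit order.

Visit 12
12 → 11
11 → 10
10 → 9
9 → 8
8 → 7
7 → 6
6 → 5
5 → 4
4 → 3
3 → 2
3 → 0
10 → 1

12, 11, 10, 9, 8, 7, 6, 5, 4, 3, 2, 0, 1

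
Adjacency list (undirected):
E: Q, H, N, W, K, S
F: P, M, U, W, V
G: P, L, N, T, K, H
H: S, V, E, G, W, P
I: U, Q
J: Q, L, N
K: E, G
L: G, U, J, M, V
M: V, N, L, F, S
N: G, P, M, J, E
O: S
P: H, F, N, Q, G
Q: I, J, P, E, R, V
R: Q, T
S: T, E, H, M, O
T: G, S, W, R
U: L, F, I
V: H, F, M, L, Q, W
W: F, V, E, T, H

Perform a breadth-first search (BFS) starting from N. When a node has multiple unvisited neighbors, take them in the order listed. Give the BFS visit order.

N, G, P, M, J, E, L, T, K, H, F, Q, V, S, W, U, R, I, O

Visit N; enqueue G, P, M, J, E → queue [G, P, M, J, E]
Visit G; enqueue L, T, K, H → queue [P, M, J, E, L, T, K, H]
Visit P; enqueue F, Q → queue [M, J, E, L, T, K, H, F, Q]
Visit M; enqueue V, S → queue [J, E, L, T, K, H, F, Q, V, S]
Visit J → queue [E, L, T, K, H, F, Q, V, S]
Visit E; enqueue W → queue [L, T, K, H, F, Q, V, S, W]
Visit L; enqueue U → queue [T, K, H, F, Q, V, S, W, U]
Visit T; enqueue R → queue [K, H, F, Q, V, S, W, U, R]
Visit K → queue [H, F, Q, V, S, W, U, R]
Visit H → queue [F, Q, V, S, W, U, R]
Visit F → queue [Q, V, S, W, U, R]
Visit Q; enqueue I → queue [V, S, W, U, R, I]
Visit V → queue [S, W, U, R, I]
Visit S; enqueue O → queue [W, U, R, I, O]
Visit W → queue [U, R, I, O]
Visit U → queue [R, I, O]
Visit R → queue [I, O]
Visit I → queue [O]
Visit O → queue []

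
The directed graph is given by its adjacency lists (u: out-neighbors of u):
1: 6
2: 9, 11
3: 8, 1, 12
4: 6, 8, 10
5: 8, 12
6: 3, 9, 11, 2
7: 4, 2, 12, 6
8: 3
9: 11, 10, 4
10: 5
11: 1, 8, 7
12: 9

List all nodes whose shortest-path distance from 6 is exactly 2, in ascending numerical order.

1, 4, 7, 8, 10, 12

Level 0: 6
Level 1: 2, 3, 9, 11
Level 2: 1, 4, 7, 8, 10, 12
Level 3: 5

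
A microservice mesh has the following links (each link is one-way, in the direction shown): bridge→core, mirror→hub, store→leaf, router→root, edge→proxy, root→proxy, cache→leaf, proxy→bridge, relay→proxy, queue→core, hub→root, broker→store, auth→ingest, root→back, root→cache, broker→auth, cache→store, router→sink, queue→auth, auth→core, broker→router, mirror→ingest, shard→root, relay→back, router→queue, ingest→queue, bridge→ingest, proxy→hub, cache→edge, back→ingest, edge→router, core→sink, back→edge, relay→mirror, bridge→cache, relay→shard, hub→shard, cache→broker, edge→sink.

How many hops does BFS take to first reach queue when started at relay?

3

Level 0: relay
Level 1: back, mirror, proxy, shard
Level 2: bridge, edge, hub, ingest, root
Level 3: cache, core, queue, router, sink
Level 4: auth, broker, leaf, store
queue first appears at level 3.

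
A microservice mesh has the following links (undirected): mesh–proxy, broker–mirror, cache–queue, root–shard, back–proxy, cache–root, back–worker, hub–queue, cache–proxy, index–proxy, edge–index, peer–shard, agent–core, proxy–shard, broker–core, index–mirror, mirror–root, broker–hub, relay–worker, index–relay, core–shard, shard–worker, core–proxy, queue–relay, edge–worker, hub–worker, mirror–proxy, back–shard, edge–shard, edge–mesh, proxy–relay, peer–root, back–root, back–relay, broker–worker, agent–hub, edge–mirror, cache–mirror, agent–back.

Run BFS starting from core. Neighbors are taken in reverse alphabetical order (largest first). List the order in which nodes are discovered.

Visit core; enqueue shard, proxy, broker, agent → queue [shard, proxy, broker, agent]
Visit shard; enqueue worker, root, peer, edge, back → queue [proxy, broker, agent, worker, root, peer, edge, back]
Visit proxy; enqueue relay, mirror, mesh, index, cache → queue [broker, agent, worker, root, peer, edge, back, relay, mirror, mesh, index, cache]
Visit broker; enqueue hub → queue [agent, worker, root, peer, edge, back, relay, mirror, mesh, index, cache, hub]
Visit agent → queue [worker, root, peer, edge, back, relay, mirror, mesh, index, cache, hub]
Visit worker → queue [root, peer, edge, back, relay, mirror, mesh, index, cache, hub]
Visit root → queue [peer, edge, back, relay, mirror, mesh, index, cache, hub]
Visit peer → queue [edge, back, relay, mirror, mesh, index, cache, hub]
Visit edge → queue [back, relay, mirror, mesh, index, cache, hub]
Visit back → queue [relay, mirror, mesh, index, cache, hub]
Visit relay; enqueue queue → queue [mirror, mesh, index, cache, hub, queue]
Visit mirror → queue [mesh, index, cache, hub, queue]
Visit mesh → queue [index, cache, hub, queue]
Visit index → queue [cache, hub, queue]
Visit cache → queue [hub, queue]
Visit hub → queue [queue]
Visit queue → queue []

core shard proxy broker agent worker root peer edge back relay mirror mesh index cache hub queue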